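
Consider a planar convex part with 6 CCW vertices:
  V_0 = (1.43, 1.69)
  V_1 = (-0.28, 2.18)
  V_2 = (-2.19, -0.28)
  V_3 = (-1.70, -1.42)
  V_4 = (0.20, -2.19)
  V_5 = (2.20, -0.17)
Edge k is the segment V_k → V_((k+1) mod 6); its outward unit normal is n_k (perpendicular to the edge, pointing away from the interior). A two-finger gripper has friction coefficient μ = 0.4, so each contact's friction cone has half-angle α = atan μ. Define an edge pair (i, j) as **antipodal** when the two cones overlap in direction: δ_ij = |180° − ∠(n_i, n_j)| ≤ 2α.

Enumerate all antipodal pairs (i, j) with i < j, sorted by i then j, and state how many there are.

α = atan 0.4 = 21.80°;  2α = 43.60°
n_0 = (+0.2755, +0.9613)
n_1 = (-0.7899, +0.6133)
n_2 = (-0.9187, -0.3949)
n_3 = (-0.3756, -0.9268)
n_4 = (+0.7106, -0.7036)
n_5 = (+0.9240, +0.3825)
  (0,1): δ = 111.84°  ·
  (0,2): δ = 50.75°  ·
  (0,3): δ = 6.07°  ✓
  (0,4): δ = 61.27°  ·
  (0,5): δ = 128.48°  ·
  (1,2): δ = 118.91°  ·
  (1,3): δ = 74.23°  ·
  (1,4): δ = 6.89°  ✓
  (1,5): δ = 60.32°  ·
  (2,3): δ = 135.32°  ·
  (2,4): δ = 67.97°  ·
  (2,5): δ = 0.77°  ✓
  (3,4): δ = 112.65°  ·
  (3,5): δ = 45.45°  ·
  (4,5): δ = 112.80°  ·
antipodal pairs: 3

count = 3; pairs: (0,3), (1,4), (2,5)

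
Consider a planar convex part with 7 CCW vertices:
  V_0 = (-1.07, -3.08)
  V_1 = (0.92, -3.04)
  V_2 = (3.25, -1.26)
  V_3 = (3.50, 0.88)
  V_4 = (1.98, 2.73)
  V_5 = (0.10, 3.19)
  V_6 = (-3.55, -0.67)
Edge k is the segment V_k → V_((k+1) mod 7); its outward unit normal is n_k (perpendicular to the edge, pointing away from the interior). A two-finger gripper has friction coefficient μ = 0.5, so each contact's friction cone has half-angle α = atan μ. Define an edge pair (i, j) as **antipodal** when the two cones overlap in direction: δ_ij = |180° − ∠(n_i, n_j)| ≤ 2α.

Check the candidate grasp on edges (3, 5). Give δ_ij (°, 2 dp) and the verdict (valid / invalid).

α = atan 0.5 = 26.57°;  2α = 53.13°
edge 3: e_3 = (-1.52, +1.85);  n_3 = (+0.7727, +0.6348)
edge 5: e_5 = (-3.65, -3.86);  n_5 = (-0.7266, +0.6871)
∠(n_3, n_5) = 97.19°
δ = |180° − 97.19°| = 82.81°
82.81° > 2α = 53.13°  →  invalid

δ = 82.81°, invalid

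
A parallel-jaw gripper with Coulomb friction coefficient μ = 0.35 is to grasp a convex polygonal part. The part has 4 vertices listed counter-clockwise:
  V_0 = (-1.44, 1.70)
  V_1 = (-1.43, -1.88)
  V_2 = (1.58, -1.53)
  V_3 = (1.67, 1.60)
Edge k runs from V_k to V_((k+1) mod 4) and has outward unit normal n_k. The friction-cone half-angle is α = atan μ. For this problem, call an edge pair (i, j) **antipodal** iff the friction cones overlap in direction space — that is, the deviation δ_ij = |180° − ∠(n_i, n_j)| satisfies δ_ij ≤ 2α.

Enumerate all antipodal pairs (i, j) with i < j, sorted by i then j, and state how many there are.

α = atan 0.35 = 19.29°;  2α = 38.58°
n_0 = (-1.0000, -0.0028)
n_1 = (+0.1155, -0.9933)
n_2 = (+0.9996, -0.0287)
n_3 = (+0.0321, +0.9995)
  (0,1): δ = 83.53°  ·
  (0,2): δ = 1.81°  ✓
  (0,3): δ = 88.00°  ·
  (1,2): δ = 98.28°  ·
  (1,3): δ = 8.47°  ✓
  (2,3): δ = 90.19°  ·
antipodal pairs: 2

count = 2; pairs: (0,2), (1,3)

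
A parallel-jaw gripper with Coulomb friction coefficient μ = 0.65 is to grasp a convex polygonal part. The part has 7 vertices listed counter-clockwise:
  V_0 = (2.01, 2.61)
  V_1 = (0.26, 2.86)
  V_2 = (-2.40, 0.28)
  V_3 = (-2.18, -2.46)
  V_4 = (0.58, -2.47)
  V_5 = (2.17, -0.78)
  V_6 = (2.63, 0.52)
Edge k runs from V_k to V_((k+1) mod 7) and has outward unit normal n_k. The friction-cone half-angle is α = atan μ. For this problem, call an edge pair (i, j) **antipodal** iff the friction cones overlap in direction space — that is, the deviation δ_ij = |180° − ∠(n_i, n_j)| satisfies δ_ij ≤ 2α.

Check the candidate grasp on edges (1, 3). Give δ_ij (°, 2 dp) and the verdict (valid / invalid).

α = atan 0.65 = 33.02°;  2α = 66.05°
edge 1: e_1 = (-2.66, -2.58);  n_1 = (-0.6962, +0.7178)
edge 3: e_3 = (+2.76, -0.01);  n_3 = (-0.0036, -1.0000)
∠(n_1, n_3) = 135.67°
δ = |180° − 135.67°| = 44.33°
44.33° ≤ 2α = 66.05°  →  valid

δ = 44.33°, valid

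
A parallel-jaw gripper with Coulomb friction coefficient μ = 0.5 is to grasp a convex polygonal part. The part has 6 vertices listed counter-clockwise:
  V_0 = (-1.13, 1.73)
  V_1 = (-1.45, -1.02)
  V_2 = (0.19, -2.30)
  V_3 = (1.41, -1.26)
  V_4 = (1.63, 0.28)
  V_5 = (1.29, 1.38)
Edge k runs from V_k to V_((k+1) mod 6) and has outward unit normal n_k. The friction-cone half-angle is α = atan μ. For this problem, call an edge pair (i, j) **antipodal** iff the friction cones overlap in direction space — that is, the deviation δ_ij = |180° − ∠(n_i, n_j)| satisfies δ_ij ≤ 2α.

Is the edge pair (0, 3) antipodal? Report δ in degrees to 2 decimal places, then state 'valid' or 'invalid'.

α = atan 0.5 = 26.57°;  2α = 53.13°
edge 0: e_0 = (-0.32, -2.75);  n_0 = (-0.9933, +0.1156)
edge 3: e_3 = (+0.22, +1.54);  n_3 = (+0.9899, -0.1414)
∠(n_0, n_3) = 178.51°
δ = |180° − 178.51°| = 1.49°
1.49° ≤ 2α = 53.13°  →  valid

δ = 1.49°, valid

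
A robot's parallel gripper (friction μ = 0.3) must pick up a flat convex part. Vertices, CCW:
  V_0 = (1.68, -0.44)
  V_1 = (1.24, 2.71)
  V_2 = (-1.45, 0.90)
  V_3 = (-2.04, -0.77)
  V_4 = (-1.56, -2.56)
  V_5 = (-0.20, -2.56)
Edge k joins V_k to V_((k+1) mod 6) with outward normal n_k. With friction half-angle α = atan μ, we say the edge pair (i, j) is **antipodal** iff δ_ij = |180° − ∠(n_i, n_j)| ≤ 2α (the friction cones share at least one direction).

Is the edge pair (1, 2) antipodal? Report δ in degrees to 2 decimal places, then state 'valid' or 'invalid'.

α = atan 0.3 = 16.70°;  2α = 33.40°
edge 1: e_1 = (-2.69, -1.81);  n_1 = (-0.5583, +0.8297)
edge 2: e_2 = (-0.59, -1.67);  n_2 = (-0.9429, +0.3331)
∠(n_1, n_2) = 36.61°
δ = |180° − 36.61°| = 143.39°
143.39° > 2α = 33.40°  →  invalid

δ = 143.39°, invalid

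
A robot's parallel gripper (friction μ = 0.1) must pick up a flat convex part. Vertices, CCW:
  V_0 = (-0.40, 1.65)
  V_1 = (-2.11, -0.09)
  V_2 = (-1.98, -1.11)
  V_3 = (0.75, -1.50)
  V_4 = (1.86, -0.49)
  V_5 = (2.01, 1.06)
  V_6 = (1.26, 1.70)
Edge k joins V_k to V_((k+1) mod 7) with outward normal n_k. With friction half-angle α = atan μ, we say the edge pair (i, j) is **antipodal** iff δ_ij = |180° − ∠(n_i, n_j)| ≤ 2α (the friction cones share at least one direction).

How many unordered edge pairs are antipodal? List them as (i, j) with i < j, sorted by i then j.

α = atan 0.1 = 5.71°;  2α = 11.42°
n_0 = (-0.7132, +0.7009)
n_1 = (-0.9920, -0.1264)
n_2 = (-0.1414, -0.9899)
n_3 = (+0.6730, -0.7396)
n_4 = (+0.9954, -0.0963)
n_5 = (+0.6491, +0.7607)
n_6 = (-0.0301, +0.9995)
  (0,1): δ = 128.23°  ·
  (0,2): δ = 53.63°  ·
  (0,3): δ = 3.20°  ✓
  (0,4): δ = 38.97°  ·
  (0,5): δ = 94.03°  ·
  (0,6): δ = 136.23°  ·
  (1,2): δ = 105.39°  ·
  (1,3): δ = 54.96°  ·
  (1,4): δ = 12.79°  ·
  (1,5): δ = 42.26°  ·
  (1,6): δ = 84.46°  ·
  (2,3): δ = 129.57°  ·
  (2,4): δ = 87.40°  ·
  (2,5): δ = 32.35°  ·
  (2,6): δ = 9.86°  ✓
  (3,4): δ = 137.83°  ·
  (3,5): δ = 82.77°  ·
  (3,6): δ = 40.57°  ·
  (4,5): δ = 124.95°  ·
  (4,6): δ = 82.75°  ·
  (5,6): δ = 137.80°  ·
antipodal pairs: 2

count = 2; pairs: (0,3), (2,6)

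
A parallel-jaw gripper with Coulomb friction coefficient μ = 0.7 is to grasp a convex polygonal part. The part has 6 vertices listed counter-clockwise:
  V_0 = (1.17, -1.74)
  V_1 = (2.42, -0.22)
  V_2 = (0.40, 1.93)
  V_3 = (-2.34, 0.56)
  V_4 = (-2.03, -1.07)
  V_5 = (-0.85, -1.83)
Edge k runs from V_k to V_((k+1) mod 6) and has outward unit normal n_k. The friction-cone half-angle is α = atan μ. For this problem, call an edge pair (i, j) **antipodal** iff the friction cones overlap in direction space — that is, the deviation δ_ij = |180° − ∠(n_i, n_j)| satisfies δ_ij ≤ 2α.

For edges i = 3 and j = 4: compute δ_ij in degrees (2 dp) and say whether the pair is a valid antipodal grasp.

δ = 133.55°, invalid

α = atan 0.7 = 34.99°;  2α = 69.98°
edge 3: e_3 = (+0.31, -1.63);  n_3 = (-0.9824, -0.1868)
edge 4: e_4 = (+1.18, -0.76);  n_4 = (-0.5415, -0.8407)
∠(n_3, n_4) = 46.45°
δ = |180° − 46.45°| = 133.55°
133.55° > 2α = 69.98°  →  invalid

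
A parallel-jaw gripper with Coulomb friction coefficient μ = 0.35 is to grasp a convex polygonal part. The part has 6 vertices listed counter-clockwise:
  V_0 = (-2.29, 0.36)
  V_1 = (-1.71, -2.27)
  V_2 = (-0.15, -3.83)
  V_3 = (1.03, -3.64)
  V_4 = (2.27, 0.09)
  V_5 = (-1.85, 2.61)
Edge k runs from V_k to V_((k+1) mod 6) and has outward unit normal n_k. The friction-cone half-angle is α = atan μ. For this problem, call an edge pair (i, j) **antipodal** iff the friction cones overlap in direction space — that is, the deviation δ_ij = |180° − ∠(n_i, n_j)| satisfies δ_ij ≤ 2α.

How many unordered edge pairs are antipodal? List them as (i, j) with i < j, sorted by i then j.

α = atan 0.35 = 19.29°;  2α = 38.58°
n_0 = (-0.9765, -0.2154)
n_1 = (-0.7071, -0.7071)
n_2 = (+0.1590, -0.9873)
n_3 = (+0.9489, -0.3155)
n_4 = (+0.5218, +0.8531)
n_5 = (-0.9814, +0.1919)
  (0,1): δ = 147.44°  ·
  (0,2): δ = 93.29°  ·
  (0,3): δ = 30.83°  ✓
  (0,4): δ = 46.11°  ·
  (0,5): δ = 156.50°  ·
  (1,2): δ = 125.85°  ·
  (1,3): δ = 63.39°  ·
  (1,4): δ = 13.55°  ✓
  (1,5): δ = 123.94°  ·
  (2,3): δ = 117.54°  ·
  (2,4): δ = 40.60°  ·
  (2,5): δ = 69.79°  ·
  (3,4): δ = 103.06°  ·
  (3,5): δ = 7.32°  ✓
  (4,5): δ = 69.61°  ·
antipodal pairs: 3

count = 3; pairs: (0,3), (1,4), (3,5)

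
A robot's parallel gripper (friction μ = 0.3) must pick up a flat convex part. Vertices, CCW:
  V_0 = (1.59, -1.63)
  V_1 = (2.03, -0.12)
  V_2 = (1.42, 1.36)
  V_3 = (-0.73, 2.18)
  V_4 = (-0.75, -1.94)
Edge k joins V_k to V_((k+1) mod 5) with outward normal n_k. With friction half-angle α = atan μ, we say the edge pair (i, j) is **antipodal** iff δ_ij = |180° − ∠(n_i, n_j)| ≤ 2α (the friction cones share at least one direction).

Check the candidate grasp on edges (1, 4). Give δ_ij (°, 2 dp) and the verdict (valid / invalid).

δ = 75.15°, invalid

α = atan 0.3 = 16.70°;  2α = 33.40°
edge 1: e_1 = (-0.61, +1.48);  n_1 = (+0.9245, +0.3811)
edge 4: e_4 = (+2.34, +0.31);  n_4 = (+0.1313, -0.9913)
∠(n_1, n_4) = 104.85°
δ = |180° − 104.85°| = 75.15°
75.15° > 2α = 33.40°  →  invalid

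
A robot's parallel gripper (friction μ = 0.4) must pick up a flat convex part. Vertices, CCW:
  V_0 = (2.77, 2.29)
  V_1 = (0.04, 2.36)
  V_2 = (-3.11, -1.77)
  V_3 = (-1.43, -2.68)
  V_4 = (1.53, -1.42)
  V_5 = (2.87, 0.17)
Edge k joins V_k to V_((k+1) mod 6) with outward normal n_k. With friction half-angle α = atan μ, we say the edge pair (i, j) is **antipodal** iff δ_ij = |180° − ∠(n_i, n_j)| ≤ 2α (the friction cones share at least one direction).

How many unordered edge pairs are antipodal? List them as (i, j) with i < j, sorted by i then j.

α = atan 0.4 = 21.80°;  2α = 43.60°
n_0 = (+0.0256, +0.9997)
n_1 = (-0.7951, +0.6064)
n_2 = (-0.4763, -0.8793)
n_3 = (+0.3917, -0.9201)
n_4 = (+0.7647, -0.6444)
n_5 = (+0.9989, +0.0471)
  (0,1): δ = 125.86°  ·
  (0,2): δ = 26.97°  ✓
  (0,3): δ = 24.53°  ✓
  (0,4): δ = 51.35°  ·
  (0,5): δ = 94.17°  ·
  (1,2): δ = 81.11°  ·
  (1,3): δ = 29.61°  ✓
  (1,4): δ = 2.79°  ✓
  (1,5): δ = 40.03°  ✓
  (2,3): δ = 128.50°  ·
  (2,4): δ = 101.68°  ·
  (2,5): δ = 58.86°  ·
  (3,4): δ = 153.18°  ·
  (3,5): δ = 110.36°  ·
  (4,5): δ = 137.18°  ·
antipodal pairs: 5

count = 5; pairs: (0,2), (0,3), (1,3), (1,4), (1,5)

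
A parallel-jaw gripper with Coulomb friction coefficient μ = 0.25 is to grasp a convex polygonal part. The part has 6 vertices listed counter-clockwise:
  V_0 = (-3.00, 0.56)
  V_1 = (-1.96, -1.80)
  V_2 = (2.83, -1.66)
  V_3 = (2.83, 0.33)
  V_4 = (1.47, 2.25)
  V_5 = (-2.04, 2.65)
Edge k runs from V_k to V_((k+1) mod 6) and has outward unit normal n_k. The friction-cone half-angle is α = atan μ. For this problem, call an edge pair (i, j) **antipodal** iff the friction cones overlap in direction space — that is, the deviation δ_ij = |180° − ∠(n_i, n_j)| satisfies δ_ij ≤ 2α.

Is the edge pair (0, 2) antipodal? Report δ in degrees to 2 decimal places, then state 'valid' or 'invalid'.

α = atan 0.25 = 14.04°;  2α = 28.07°
edge 0: e_0 = (+1.04, -2.36);  n_0 = (-0.9151, -0.4033)
edge 2: e_2 = (+0.00, +1.99);  n_2 = (+1.0000, -0.0000)
∠(n_0, n_2) = 156.22°
δ = |180° − 156.22°| = 23.78°
23.78° ≤ 2α = 28.07°  →  valid

δ = 23.78°, valid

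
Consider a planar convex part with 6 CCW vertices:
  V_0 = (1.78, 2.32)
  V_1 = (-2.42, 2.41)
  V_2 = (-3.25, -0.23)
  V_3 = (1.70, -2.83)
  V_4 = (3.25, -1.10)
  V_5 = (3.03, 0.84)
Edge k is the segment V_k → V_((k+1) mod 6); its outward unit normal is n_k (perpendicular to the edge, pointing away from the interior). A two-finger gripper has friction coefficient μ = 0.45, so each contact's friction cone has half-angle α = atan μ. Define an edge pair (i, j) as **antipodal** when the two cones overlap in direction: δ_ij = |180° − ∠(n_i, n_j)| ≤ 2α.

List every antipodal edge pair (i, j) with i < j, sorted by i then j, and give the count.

count = 4; pairs: (0,2), (1,3), (1,4), (2,5)

α = atan 0.45 = 24.23°;  2α = 48.46°
n_0 = (+0.0214, +0.9998)
n_1 = (-0.9540, +0.2999)
n_2 = (-0.4650, -0.8853)
n_3 = (+0.7448, -0.6673)
n_4 = (+0.9936, +0.1127)
n_5 = (+0.7640, +0.6452)
  (0,1): δ = 106.23°  ·
  (0,2): δ = 26.48°  ✓
  (0,3): δ = 49.37°  ·
  (0,4): δ = 97.70°  ·
  (0,5): δ = 131.41°  ·
  (1,2): δ = 100.26°  ·
  (1,3): δ = 24.41°  ✓
  (1,4): δ = 23.92°  ✓
  (1,5): δ = 57.64°  ·
  (2,3): δ = 104.15°  ·
  (2,4): δ = 55.82°  ·
  (2,5): δ = 22.10°  ✓
  (3,4): δ = 131.67°  ·
  (3,5): δ = 97.96°  ·
  (4,5): δ = 146.29°  ·
antipodal pairs: 4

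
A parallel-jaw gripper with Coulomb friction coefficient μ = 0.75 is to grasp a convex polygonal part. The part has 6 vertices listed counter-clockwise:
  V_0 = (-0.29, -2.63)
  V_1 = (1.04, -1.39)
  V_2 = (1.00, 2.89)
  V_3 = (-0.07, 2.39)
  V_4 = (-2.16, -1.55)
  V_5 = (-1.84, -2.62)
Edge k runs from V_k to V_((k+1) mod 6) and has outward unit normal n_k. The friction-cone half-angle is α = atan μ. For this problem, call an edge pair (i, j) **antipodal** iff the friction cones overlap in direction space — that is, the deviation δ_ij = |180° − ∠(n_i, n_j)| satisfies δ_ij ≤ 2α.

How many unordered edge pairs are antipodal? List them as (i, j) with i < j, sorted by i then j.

count = 8; pairs: (0,2), (0,3), (0,4), (1,2), (1,3), (1,4), (2,5), (3,5)

α = atan 0.75 = 36.87°;  2α = 73.74°
n_0 = (+0.6819, -0.7314)
n_1 = (+1.0000, +0.0093)
n_2 = (-0.4233, +0.9060)
n_3 = (-0.8834, +0.4686)
n_4 = (-0.9581, -0.2865)
n_5 = (-0.0065, -1.0000)
  (0,1): δ = 132.46°  ·
  (0,2): δ = 17.95°  ✓
  (0,3): δ = 19.06°  ✓
  (0,4): δ = 63.66°  ✓
  (0,5): δ = 136.64°  ·
  (1,2): δ = 65.49°  ✓
  (1,3): δ = 28.48°  ✓
  (1,4): δ = 16.11°  ✓
  (1,5): δ = 89.09°  ·
  (2,3): δ = 142.99°  ·
  (2,4): δ = 98.40°  ·
  (2,5): δ = 25.42°  ✓
  (3,4): δ = 135.41°  ·
  (3,5): δ = 62.43°  ✓
  (4,5): δ = 107.02°  ·
antipodal pairs: 8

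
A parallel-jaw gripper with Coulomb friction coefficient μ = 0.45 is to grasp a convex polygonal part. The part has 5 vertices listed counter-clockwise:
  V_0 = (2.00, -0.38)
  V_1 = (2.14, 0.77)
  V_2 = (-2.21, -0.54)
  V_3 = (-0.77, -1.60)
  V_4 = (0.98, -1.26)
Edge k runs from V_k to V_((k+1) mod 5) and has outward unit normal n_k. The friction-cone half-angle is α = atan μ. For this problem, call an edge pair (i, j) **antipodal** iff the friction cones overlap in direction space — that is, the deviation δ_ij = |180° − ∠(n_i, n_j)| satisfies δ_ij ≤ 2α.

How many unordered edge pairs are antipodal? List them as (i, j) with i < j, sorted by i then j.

count = 2; pairs: (1,3), (1,4)

α = atan 0.45 = 24.23°;  2α = 48.46°
n_0 = (+0.9927, -0.1208)
n_1 = (-0.2884, +0.9575)
n_2 = (-0.5928, -0.8053)
n_3 = (+0.1907, -0.9816)
n_4 = (+0.6532, -0.7572)
  (0,1): δ = 66.30°  ·
  (0,2): δ = 60.58°  ·
  (0,3): δ = 107.94°  ·
  (0,4): δ = 137.73°  ·
  (1,2): δ = 53.12°  ·
  (1,3): δ = 5.76°  ✓
  (1,4): δ = 24.03°  ✓
  (2,3): δ = 132.65°  ·
  (2,4): δ = 102.86°  ·
  (3,4): δ = 150.21°  ·
antipodal pairs: 2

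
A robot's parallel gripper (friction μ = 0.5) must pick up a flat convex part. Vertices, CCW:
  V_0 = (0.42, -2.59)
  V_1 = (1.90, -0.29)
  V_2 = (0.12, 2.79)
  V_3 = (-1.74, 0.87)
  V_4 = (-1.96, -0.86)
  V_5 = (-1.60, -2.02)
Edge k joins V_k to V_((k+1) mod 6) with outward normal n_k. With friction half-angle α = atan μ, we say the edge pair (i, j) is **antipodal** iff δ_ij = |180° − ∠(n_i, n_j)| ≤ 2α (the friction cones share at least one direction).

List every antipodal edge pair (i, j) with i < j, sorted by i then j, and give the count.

count = 6; pairs: (0,2), (0,3), (0,4), (1,3), (1,4), (1,5)

α = atan 0.5 = 26.57°;  2α = 53.13°
n_0 = (+0.8409, -0.5411)
n_1 = (+0.8658, +0.5004)
n_2 = (-0.7182, +0.6958)
n_3 = (-0.9920, +0.1262)
n_4 = (-0.9551, -0.2964)
n_5 = (-0.2716, -0.9624)
  (0,1): δ = 117.22°  ·
  (0,2): δ = 11.33°  ✓
  (0,3): δ = 25.51°  ✓
  (0,4): δ = 50.00°  ✓
  (0,5): δ = 107.00°  ·
  (1,2): δ = 74.12°  ·
  (1,3): δ = 37.27°  ✓
  (1,4): δ = 12.78°  ✓
  (1,5): δ = 44.22°  ✓
  (2,3): δ = 143.16°  ·
  (2,4): δ = 118.67°  ·
  (2,5): δ = 61.67°  ·
  (3,4): δ = 155.51°  ·
  (3,5): δ = 98.51°  ·
  (4,5): δ = 123.00°  ·
antipodal pairs: 6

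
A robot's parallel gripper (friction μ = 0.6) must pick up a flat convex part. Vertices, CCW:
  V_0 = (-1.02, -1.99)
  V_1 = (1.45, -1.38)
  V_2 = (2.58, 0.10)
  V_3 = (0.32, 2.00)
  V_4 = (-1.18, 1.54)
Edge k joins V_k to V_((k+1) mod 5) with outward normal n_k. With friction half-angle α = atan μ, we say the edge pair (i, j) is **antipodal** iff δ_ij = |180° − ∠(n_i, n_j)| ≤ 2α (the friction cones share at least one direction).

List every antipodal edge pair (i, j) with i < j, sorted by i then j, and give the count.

α = atan 0.6 = 30.96°;  2α = 61.93°
n_0 = (+0.2398, -0.9708)
n_1 = (+0.7948, -0.6069)
n_2 = (+0.6435, +0.7654)
n_3 = (-0.2932, +0.9561)
n_4 = (-0.9990, -0.0453)
  (0,1): δ = 141.23°  ·
  (0,2): δ = 53.93°  ✓
  (0,3): δ = 3.18°  ✓
  (0,4): δ = 78.72°  ·
  (1,2): δ = 92.69°  ·
  (1,3): δ = 35.59°  ✓
  (1,4): δ = 39.96°  ✓
  (2,3): δ = 122.90°  ·
  (2,4): δ = 47.35°  ✓
  (3,4): δ = 104.45°  ·
antipodal pairs: 5

count = 5; pairs: (0,2), (0,3), (1,3), (1,4), (2,4)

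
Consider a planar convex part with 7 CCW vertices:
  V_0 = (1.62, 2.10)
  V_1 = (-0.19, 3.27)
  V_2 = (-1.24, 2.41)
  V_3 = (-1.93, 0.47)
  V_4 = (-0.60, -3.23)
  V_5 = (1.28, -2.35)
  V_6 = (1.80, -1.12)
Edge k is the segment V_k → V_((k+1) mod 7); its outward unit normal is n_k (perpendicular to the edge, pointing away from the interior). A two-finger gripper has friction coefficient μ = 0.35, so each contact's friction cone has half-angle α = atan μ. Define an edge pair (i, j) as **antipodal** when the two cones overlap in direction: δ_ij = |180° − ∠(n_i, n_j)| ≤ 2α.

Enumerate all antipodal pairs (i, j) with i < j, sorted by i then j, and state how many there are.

count = 6; pairs: (0,3), (1,4), (1,5), (2,5), (2,6), (3,6)

α = atan 0.35 = 19.29°;  2α = 38.58°
n_0 = (+0.5429, +0.8398)
n_1 = (-0.6336, +0.7736)
n_2 = (-0.9422, +0.3351)
n_3 = (-0.9410, -0.3383)
n_4 = (+0.4239, -0.9057)
n_5 = (+0.9211, -0.3894)
n_6 = (+0.9984, +0.0558)
  (0,1): δ = 107.80°  ·
  (0,2): δ = 76.70°  ·
  (0,3): δ = 37.35°  ✓
  (0,4): δ = 57.96°  ·
  (0,5): δ = 99.96°  ·
  (0,6): δ = 126.08°  ·
  (1,2): δ = 148.90°  ·
  (1,3): δ = 109.55°  ·
  (1,4): δ = 14.24°  ✓
  (1,5): δ = 27.76°  ✓
  (1,6): δ = 53.88°  ·
  (2,3): δ = 140.65°  ·
  (2,4): δ = 45.34°  ·
  (2,5): δ = 3.34°  ✓
  (2,6): δ = 22.78°  ✓
  (3,4): δ = 84.69°  ·
  (3,5): δ = 42.69°  ·
  (3,6): δ = 16.57°  ✓
  (4,5): δ = 138.00°  ·
  (4,6): δ = 111.88°  ·
  (5,6): δ = 153.88°  ·
antipodal pairs: 6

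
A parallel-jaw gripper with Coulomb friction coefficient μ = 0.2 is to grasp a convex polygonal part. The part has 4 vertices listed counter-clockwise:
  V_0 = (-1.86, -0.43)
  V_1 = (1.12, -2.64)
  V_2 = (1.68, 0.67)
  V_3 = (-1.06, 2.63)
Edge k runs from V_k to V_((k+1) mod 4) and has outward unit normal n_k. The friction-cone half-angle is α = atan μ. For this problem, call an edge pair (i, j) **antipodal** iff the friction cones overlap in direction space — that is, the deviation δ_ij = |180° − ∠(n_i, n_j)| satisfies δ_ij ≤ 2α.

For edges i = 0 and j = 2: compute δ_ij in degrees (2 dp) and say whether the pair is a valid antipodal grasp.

α = atan 0.2 = 11.31°;  2α = 22.62°
edge 0: e_0 = (+2.98, -2.21);  n_0 = (-0.5957, -0.8032)
edge 2: e_2 = (-2.74, +1.96);  n_2 = (+0.5818, +0.8133)
∠(n_0, n_2) = 179.02°
δ = |180° − 179.02°| = 0.98°
0.98° ≤ 2α = 22.62°  →  valid

δ = 0.98°, valid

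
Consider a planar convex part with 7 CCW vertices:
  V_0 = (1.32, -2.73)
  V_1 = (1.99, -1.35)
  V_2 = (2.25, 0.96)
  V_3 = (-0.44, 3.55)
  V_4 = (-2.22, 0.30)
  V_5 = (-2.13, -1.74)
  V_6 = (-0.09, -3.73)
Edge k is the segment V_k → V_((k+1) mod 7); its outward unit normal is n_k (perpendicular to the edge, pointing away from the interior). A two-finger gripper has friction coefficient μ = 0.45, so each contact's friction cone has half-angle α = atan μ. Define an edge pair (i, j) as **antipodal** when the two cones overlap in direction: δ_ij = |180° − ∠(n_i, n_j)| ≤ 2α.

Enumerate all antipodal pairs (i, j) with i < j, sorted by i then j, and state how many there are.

count = 7; pairs: (0,3), (0,4), (1,3), (1,4), (2,4), (2,5), (3,6)

α = atan 0.45 = 24.23°;  2α = 48.46°
n_0 = (+0.8996, -0.4368)
n_1 = (+0.9937, -0.1118)
n_2 = (+0.6936, +0.7204)
n_3 = (-0.8771, +0.4804)
n_4 = (-0.9990, -0.0441)
n_5 = (-0.6983, -0.7158)
n_6 = (+0.5785, -0.8157)
  (0,1): δ = 160.52°  ·
  (0,2): δ = 108.02°  ·
  (0,3): δ = 2.81°  ✓
  (0,4): δ = 28.42°  ✓
  (0,5): δ = 71.61°  ·
  (0,6): δ = 151.24°  ·
  (1,2): δ = 127.49°  ·
  (1,3): δ = 22.29°  ✓
  (1,4): δ = 8.95°  ✓
  (1,5): δ = 52.13°  ·
  (1,6): δ = 131.77°  ·
  (2,3): δ = 74.79°  ·
  (2,4): δ = 43.56°  ✓
  (2,5): δ = 0.37°  ✓
  (2,6): δ = 79.26°  ·
  (3,4): δ = 148.76°  ·
  (3,5): δ = 105.58°  ·
  (3,6): δ = 25.95°  ✓
  (4,5): δ = 136.82°  ·
  (4,6): δ = 57.18°  ·
  (5,6): δ = 100.37°  ·
antipodal pairs: 7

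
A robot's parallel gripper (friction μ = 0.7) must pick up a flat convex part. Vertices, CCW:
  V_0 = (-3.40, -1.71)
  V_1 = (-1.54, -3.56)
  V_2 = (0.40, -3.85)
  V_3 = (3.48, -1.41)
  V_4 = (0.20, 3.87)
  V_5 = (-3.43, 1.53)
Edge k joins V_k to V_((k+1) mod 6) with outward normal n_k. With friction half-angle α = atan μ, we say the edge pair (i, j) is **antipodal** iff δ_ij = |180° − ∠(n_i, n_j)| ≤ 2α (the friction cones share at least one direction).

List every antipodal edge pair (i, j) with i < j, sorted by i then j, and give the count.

count = 6; pairs: (0,3), (1,3), (1,4), (2,4), (2,5), (3,5)

α = atan 0.7 = 34.99°;  2α = 69.98°
n_0 = (-0.7052, -0.7090)
n_1 = (-0.1478, -0.9890)
n_2 = (+0.6210, -0.7838)
n_3 = (+0.8494, +0.5277)
n_4 = (-0.5418, +0.8405)
n_5 = (-1.0000, -0.0093)
  (0,1): δ = 143.66°  ·
  (0,2): δ = 96.77°  ·
  (0,3): δ = 13.31°  ✓
  (0,4): δ = 77.65°  ·
  (0,5): δ = 135.38°  ·
  (1,2): δ = 133.11°  ·
  (1,3): δ = 49.65°  ✓
  (1,4): δ = 41.31°  ✓
  (1,5): δ = 99.03°  ·
  (2,3): δ = 96.54°  ·
  (2,4): δ = 5.58°  ✓
  (2,5): δ = 52.14°  ✓
  (3,4): δ = 89.04°  ·
  (3,5): δ = 31.32°  ✓
  (4,5): δ = 122.28°  ·
antipodal pairs: 6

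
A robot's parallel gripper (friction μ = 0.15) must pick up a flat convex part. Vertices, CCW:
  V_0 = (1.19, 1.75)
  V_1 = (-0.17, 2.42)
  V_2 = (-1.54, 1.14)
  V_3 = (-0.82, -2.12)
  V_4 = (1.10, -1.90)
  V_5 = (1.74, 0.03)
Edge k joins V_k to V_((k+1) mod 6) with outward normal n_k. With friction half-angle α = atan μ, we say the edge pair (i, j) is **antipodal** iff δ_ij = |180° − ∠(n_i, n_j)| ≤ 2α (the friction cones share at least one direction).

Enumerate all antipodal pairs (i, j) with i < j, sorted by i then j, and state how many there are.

count = 1; pairs: (2,5)

α = atan 0.15 = 8.53°;  2α = 17.06°
n_0 = (+0.4419, +0.8971)
n_1 = (-0.6827, +0.7307)
n_2 = (-0.9765, -0.2157)
n_3 = (+0.1138, -0.9935)
n_4 = (+0.9492, -0.3148)
n_5 = (+0.9525, +0.3046)
  (0,1): δ = 110.72°  ·
  (0,2): δ = 51.32°  ·
  (0,3): δ = 32.76°  ·
  (0,4): δ = 97.88°  ·
  (0,5): δ = 133.96°  ·
  (1,2): δ = 120.60°  ·
  (1,3): δ = 36.52°  ·
  (1,4): δ = 28.60°  ·
  (1,5): δ = 64.68°  ·
  (2,3): δ = 95.92°  ·
  (2,4): δ = 30.80°  ·
  (2,5): δ = 5.28°  ✓
  (3,4): δ = 114.88°  ·
  (3,5): δ = 78.80°  ·
  (4,5): δ = 143.92°  ·
antipodal pairs: 1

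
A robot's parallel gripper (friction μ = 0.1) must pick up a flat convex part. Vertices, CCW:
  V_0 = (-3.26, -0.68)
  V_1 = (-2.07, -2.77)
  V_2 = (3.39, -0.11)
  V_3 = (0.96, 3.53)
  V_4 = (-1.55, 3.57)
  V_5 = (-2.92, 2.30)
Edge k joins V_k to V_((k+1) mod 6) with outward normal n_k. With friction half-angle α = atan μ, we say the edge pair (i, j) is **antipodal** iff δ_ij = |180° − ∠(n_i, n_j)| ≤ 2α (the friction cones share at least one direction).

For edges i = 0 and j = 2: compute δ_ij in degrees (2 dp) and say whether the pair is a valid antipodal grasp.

α = atan 0.1 = 5.71°;  2α = 11.42°
edge 0: e_0 = (+1.19, -2.09);  n_0 = (-0.8690, -0.4948)
edge 2: e_2 = (-2.43, +3.64);  n_2 = (+0.8317, +0.5552)
∠(n_0, n_2) = 175.93°
δ = |180° − 175.93°| = 4.07°
4.07° ≤ 2α = 11.42°  →  valid

δ = 4.07°, valid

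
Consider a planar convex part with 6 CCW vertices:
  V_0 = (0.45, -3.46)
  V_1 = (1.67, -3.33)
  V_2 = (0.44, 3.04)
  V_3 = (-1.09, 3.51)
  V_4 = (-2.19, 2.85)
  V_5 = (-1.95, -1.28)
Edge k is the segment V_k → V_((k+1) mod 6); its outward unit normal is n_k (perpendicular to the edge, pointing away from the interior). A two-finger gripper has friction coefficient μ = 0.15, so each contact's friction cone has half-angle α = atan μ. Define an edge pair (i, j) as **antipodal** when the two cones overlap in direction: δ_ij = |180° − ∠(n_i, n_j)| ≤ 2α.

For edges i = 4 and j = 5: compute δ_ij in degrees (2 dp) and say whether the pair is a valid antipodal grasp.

α = atan 0.15 = 8.53°;  2α = 17.06°
edge 4: e_4 = (+0.24, -4.13);  n_4 = (-0.9983, -0.0580)
edge 5: e_5 = (+2.40, -2.18);  n_5 = (-0.6724, -0.7402)
∠(n_4, n_5) = 44.42°
δ = |180° − 44.42°| = 135.58°
135.58° > 2α = 17.06°  →  invalid

δ = 135.58°, invalid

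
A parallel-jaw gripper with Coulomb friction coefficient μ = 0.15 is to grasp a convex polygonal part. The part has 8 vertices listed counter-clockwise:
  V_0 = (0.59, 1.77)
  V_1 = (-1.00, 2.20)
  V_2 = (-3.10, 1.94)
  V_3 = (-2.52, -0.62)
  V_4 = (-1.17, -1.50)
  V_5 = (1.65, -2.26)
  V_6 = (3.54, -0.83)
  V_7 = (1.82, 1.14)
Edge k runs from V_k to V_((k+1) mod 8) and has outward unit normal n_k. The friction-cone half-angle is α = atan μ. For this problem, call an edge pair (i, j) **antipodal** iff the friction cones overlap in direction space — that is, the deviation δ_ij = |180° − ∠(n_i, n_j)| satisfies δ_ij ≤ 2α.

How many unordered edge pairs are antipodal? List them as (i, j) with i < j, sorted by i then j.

α = atan 0.15 = 8.53°;  2α = 17.06°
n_0 = (+0.2611, +0.9653)
n_1 = (-0.1229, +0.9924)
n_2 = (-0.9753, -0.2210)
n_3 = (-0.5461, -0.8377)
n_4 = (-0.2602, -0.9655)
n_5 = (+0.6034, -0.7975)
n_6 = (+0.7533, +0.6577)
n_7 = (+0.4559, +0.8900)
  (0,1): δ = 157.81°  ·
  (0,2): δ = 62.10°  ·
  (0,3): δ = 17.97°  ·
  (0,4): δ = 0.05°  ✓
  (0,5): δ = 52.24°  ·
  (0,6): δ = 146.26°  ·
  (0,7): δ = 168.01°  ·
  (1,2): δ = 84.29°  ·
  (1,3): δ = 40.16°  ·
  (1,4): δ = 22.14°  ·
  (1,5): δ = 30.05°  ·
  (1,6): δ = 124.07°  ·
  (1,7): δ = 145.82°  ·
  (2,3): δ = 135.86°  ·
  (2,4): δ = 117.85°  ·
  (2,5): δ = 65.65°  ·
  (2,6): δ = 28.36°  ·
  (2,7): δ = 50.11°  ·
  (3,4): δ = 161.98°  ·
  (3,5): δ = 109.79°  ·
  (3,6): δ = 15.78°  ✓
  (3,7): δ = 5.98°  ✓
  (4,5): δ = 127.81°  ·
  (4,6): δ = 33.79°  ·
  (4,7): δ = 12.04°  ✓
  (5,6): δ = 85.99°  ·
  (5,7): δ = 64.23°  ·
  (6,7): δ = 158.25°  ·
antipodal pairs: 4

count = 4; pairs: (0,4), (3,6), (3,7), (4,7)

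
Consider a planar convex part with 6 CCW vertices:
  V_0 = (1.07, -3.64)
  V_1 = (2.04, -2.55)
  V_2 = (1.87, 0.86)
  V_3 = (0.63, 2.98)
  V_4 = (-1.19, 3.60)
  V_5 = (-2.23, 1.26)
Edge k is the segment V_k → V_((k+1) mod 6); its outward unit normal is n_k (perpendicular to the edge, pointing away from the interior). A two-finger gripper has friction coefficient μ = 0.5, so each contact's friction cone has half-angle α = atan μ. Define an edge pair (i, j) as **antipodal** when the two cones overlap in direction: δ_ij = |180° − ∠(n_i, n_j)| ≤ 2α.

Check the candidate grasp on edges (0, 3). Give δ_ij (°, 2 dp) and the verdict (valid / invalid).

δ = 67.15°, invalid

α = atan 0.5 = 26.57°;  2α = 53.13°
edge 0: e_0 = (+0.97, +1.09);  n_0 = (+0.7470, -0.6648)
edge 3: e_3 = (-1.82, +0.62);  n_3 = (+0.3225, +0.9466)
∠(n_0, n_3) = 112.85°
δ = |180° − 112.85°| = 67.15°
67.15° > 2α = 53.13°  →  invalid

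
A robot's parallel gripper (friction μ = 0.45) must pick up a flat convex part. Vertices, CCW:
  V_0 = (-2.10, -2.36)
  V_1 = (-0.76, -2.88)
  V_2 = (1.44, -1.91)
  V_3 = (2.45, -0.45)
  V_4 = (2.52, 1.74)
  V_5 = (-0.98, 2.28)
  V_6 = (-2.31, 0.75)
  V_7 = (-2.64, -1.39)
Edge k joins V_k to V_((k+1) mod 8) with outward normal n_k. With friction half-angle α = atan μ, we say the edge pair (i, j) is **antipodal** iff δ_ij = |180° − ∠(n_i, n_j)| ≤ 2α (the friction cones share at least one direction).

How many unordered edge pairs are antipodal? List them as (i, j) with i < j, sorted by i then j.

α = atan 0.45 = 24.23°;  2α = 48.46°
n_0 = (-0.3618, -0.9323)
n_1 = (+0.4034, -0.9150)
n_2 = (+0.8224, -0.5689)
n_3 = (+0.9995, -0.0319)
n_4 = (+0.1525, +0.9883)
n_5 = (-0.7547, +0.6561)
n_6 = (-0.9883, +0.1524)
n_7 = (-0.8737, -0.4864)
  (0,1): δ = 135.00°  ·
  (0,2): δ = 103.47°  ·
  (0,3): δ = 70.62°  ·
  (0,4): δ = 12.44°  ✓
  (0,5): δ = 70.21°  ·
  (0,6): δ = 102.44°  ·
  (0,7): δ = 140.31°  ·
  (1,2): δ = 148.47°  ·
  (1,3): δ = 115.62°  ·
  (1,4): δ = 32.56°  ✓
  (1,5): δ = 25.21°  ✓
  (1,6): δ = 57.44°  ·
  (1,7): δ = 95.31°  ·
  (2,3): δ = 147.16°  ·
  (2,4): δ = 64.10°  ·
  (2,5): δ = 6.33°  ✓
  (2,6): δ = 25.91°  ✓
  (2,7): δ = 63.78°  ·
  (3,4): δ = 96.94°  ·
  (3,5): δ = 39.17°  ✓
  (3,6): δ = 6.94°  ✓
  (3,7): δ = 30.94°  ✓
  (4,5): δ = 122.23°  ·
  (4,6): δ = 90.00°  ·
  (4,7): δ = 52.12°  ·
  (5,6): δ = 147.77°  ·
  (5,7): δ = 109.90°  ·
  (6,7): δ = 142.13°  ·
antipodal pairs: 8

count = 8; pairs: (0,4), (1,4), (1,5), (2,5), (2,6), (3,5), (3,6), (3,7)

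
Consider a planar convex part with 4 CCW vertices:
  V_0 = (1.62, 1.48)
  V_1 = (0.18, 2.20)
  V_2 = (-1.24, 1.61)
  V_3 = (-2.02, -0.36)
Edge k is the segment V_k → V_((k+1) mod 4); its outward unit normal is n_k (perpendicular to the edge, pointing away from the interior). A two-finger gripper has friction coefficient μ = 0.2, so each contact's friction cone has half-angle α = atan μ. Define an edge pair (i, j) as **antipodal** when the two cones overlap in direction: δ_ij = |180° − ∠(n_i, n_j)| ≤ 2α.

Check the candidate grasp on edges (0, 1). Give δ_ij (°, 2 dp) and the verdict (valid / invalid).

α = atan 0.2 = 11.31°;  2α = 22.62°
edge 0: e_0 = (-1.44, +0.72);  n_0 = (+0.4472, +0.8944)
edge 1: e_1 = (-1.42, -0.59);  n_1 = (-0.3837, +0.9235)
∠(n_0, n_1) = 49.13°
δ = |180° − 49.13°| = 130.87°
130.87° > 2α = 22.62°  →  invalid

δ = 130.87°, invalid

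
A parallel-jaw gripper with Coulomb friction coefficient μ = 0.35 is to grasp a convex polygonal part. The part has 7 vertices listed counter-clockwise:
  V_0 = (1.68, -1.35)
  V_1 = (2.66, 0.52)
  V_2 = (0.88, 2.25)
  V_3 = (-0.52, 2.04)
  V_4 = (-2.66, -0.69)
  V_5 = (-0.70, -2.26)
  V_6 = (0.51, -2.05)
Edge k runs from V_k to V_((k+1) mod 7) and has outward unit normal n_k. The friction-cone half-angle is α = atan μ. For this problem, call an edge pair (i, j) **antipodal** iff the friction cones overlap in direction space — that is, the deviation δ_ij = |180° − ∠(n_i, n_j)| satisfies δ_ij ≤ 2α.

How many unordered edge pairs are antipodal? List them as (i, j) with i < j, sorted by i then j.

α = atan 0.35 = 19.29°;  2α = 38.58°
n_0 = (+0.8857, -0.4642)
n_1 = (+0.6970, +0.7171)
n_2 = (-0.1483, +0.9889)
n_3 = (-0.7870, +0.6169)
n_4 = (-0.6252, -0.7805)
n_5 = (+0.1710, -0.9853)
n_6 = (+0.5134, -0.8581)
  (0,1): δ = 106.53°  ·
  (0,2): δ = 53.81°  ·
  (0,3): δ = 10.43°  ✓
  (0,4): δ = 78.96°  ·
  (0,5): δ = 127.50°  ·
  (0,6): δ = 148.55°  ·
  (1,2): δ = 127.29°  ·
  (1,3): δ = 83.91°  ·
  (1,4): δ = 5.49°  ✓
  (1,5): δ = 54.03°  ·
  (1,6): δ = 75.08°  ·
  (2,3): δ = 136.62°  ·
  (2,4): δ = 47.23°  ·
  (2,5): δ = 1.32°  ✓
  (2,6): δ = 22.36°  ✓
  (3,4): δ = 90.60°  ·
  (3,5): δ = 42.06°  ·
  (3,6): δ = 21.02°  ✓
  (4,5): δ = 131.46°  ·
  (4,6): δ = 110.41°  ·
  (5,6): δ = 158.95°  ·
antipodal pairs: 5

count = 5; pairs: (0,3), (1,4), (2,5), (2,6), (3,6)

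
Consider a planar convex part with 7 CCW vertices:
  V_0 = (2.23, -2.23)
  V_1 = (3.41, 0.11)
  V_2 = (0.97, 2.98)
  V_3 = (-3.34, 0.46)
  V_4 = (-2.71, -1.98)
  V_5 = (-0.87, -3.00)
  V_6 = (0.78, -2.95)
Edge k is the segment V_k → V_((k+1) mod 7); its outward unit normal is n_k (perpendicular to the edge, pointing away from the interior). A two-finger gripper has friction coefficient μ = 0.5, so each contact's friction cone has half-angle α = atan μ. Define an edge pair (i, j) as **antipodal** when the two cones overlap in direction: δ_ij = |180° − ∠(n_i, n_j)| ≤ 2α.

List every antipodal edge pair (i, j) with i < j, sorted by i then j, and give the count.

α = atan 0.5 = 26.57°;  2α = 53.13°
n_0 = (+0.8929, -0.4503)
n_1 = (+0.7619, +0.6477)
n_2 = (-0.5047, +0.8633)
n_3 = (-0.9682, -0.2500)
n_4 = (-0.4848, -0.8746)
n_5 = (+0.0303, -0.9995)
n_6 = (+0.4447, -0.8957)
  (0,1): δ = 112.87°  ·
  (0,2): δ = 32.93°  ✓
  (0,3): δ = 41.24°  ✓
  (0,4): δ = 87.76°  ·
  (0,5): δ = 118.50°  ·
  (0,6): δ = 143.17°  ·
  (1,2): δ = 100.06°  ·
  (1,3): δ = 25.89°  ✓
  (1,4): δ = 20.63°  ✓
  (1,5): δ = 51.37°  ✓
  (1,6): δ = 76.04°  ·
  (2,3): δ = 105.84°  ·
  (2,4): δ = 59.32°  ·
  (2,5): δ = 28.58°  ✓
  (2,6): δ = 3.91°  ✓
  (3,4): δ = 133.48°  ·
  (3,5): δ = 102.74°  ·
  (3,6): δ = 78.07°  ·
  (4,5): δ = 149.26°  ·
  (4,6): δ = 124.59°  ·
  (5,6): δ = 155.33°  ·
antipodal pairs: 7

count = 7; pairs: (0,2), (0,3), (1,3), (1,4), (1,5), (2,5), (2,6)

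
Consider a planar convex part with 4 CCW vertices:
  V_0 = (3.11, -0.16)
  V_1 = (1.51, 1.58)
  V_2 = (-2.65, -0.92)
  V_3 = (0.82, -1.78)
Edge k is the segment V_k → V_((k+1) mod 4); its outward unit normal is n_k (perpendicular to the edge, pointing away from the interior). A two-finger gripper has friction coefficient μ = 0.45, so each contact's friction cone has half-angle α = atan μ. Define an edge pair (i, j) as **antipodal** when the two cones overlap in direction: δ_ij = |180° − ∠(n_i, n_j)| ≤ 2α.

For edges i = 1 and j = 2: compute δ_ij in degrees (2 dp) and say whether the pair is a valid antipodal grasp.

α = atan 0.45 = 24.23°;  2α = 48.46°
edge 1: e_1 = (-4.16, -2.50);  n_1 = (-0.5151, +0.8571)
edge 2: e_2 = (+3.47, -0.86);  n_2 = (-0.2406, -0.9706)
∠(n_1, n_2) = 135.08°
δ = |180° − 135.08°| = 44.92°
44.92° ≤ 2α = 48.46°  →  valid

δ = 44.92°, valid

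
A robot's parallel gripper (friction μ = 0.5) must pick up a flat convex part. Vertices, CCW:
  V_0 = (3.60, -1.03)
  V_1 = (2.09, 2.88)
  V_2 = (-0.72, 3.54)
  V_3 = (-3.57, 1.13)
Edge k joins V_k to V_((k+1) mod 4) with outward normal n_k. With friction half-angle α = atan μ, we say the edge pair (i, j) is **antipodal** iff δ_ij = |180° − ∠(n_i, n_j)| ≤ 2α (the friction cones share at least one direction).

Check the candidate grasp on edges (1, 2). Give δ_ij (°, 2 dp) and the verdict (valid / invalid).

α = atan 0.5 = 26.57°;  2α = 53.13°
edge 1: e_1 = (-2.81, +0.66);  n_1 = (+0.2287, +0.9735)
edge 2: e_2 = (-2.85, -2.41);  n_2 = (-0.6457, +0.7636)
∠(n_1, n_2) = 53.44°
δ = |180° − 53.44°| = 126.56°
126.56° > 2α = 53.13°  →  invalid

δ = 126.56°, invalid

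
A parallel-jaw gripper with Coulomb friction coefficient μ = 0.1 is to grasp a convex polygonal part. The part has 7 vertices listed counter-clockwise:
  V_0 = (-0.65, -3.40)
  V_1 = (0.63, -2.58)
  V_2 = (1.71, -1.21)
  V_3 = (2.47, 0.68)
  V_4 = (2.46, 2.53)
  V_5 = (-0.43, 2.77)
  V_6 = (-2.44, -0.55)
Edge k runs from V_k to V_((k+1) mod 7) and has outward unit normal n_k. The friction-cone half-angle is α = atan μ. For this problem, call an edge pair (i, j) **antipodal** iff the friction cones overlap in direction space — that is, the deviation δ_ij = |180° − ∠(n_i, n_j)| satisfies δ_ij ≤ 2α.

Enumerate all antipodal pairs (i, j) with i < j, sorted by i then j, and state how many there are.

count = 2; pairs: (1,5), (2,5)

α = atan 0.1 = 5.71°;  2α = 11.42°
n_0 = (+0.5394, -0.8420)
n_1 = (+0.7853, -0.6191)
n_2 = (+0.9278, -0.3731)
n_3 = (+1.0000, +0.0054)
n_4 = (+0.0828, +0.9966)
n_5 = (-0.8554, +0.5179)
n_6 = (-0.8468, -0.5319)
  (0,1): δ = 160.89°  ·
  (0,2): δ = 144.55°  ·
  (0,3): δ = 122.33°  ·
  (0,4): δ = 37.39°  ·
  (0,5): δ = 26.16°  ·
  (0,6): δ = 89.49°  ·
  (1,2): δ = 163.66°  ·
  (1,3): δ = 141.44°  ·
  (1,4): δ = 56.50°  ·
  (1,5): δ = 7.06°  ✓
  (1,6): δ = 70.38°  ·
  (2,3): δ = 157.78°  ·
  (2,4): δ = 72.84°  ·
  (2,5): δ = 9.29°  ✓
  (2,6): δ = 54.04°  ·
  (3,4): δ = 95.06°  ·
  (3,5): δ = 31.50°  ·
  (3,6): δ = 31.82°  ·
  (4,5): δ = 116.44°  ·
  (4,6): δ = 53.12°  ·
  (5,6): δ = 116.68°  ·
antipodal pairs: 2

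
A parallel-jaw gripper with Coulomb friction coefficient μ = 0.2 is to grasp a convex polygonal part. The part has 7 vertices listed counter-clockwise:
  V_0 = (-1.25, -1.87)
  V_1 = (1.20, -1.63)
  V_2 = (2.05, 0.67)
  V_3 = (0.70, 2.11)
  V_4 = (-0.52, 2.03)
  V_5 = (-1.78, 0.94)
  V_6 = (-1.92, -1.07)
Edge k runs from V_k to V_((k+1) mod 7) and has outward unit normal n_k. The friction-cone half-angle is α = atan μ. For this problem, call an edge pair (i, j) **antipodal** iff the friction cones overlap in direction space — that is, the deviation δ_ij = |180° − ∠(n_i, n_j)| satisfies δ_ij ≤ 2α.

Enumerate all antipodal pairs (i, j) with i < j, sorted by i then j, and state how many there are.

α = atan 0.2 = 11.31°;  2α = 22.62°
n_0 = (+0.0975, -0.9952)
n_1 = (+0.9380, -0.3467)
n_2 = (+0.7295, +0.6839)
n_3 = (-0.0654, +0.9979)
n_4 = (-0.6542, +0.7563)
n_5 = (-0.9976, +0.0695)
n_6 = (-0.7666, -0.6421)
  (0,1): δ = 115.88°  ·
  (0,2): δ = 52.44°  ·
  (0,3): δ = 1.84°  ✓
  (0,4): δ = 35.27°  ·
  (0,5): δ = 80.42°  ·
  (0,6): δ = 124.35°  ·
  (1,2): δ = 116.57°  ·
  (1,3): δ = 65.97°  ·
  (1,4): δ = 28.86°  ·
  (1,5): δ = 16.30°  ✓
  (1,6): δ = 60.23°  ·
  (2,3): δ = 129.40°  ·
  (2,4): δ = 92.29°  ·
  (2,5): δ = 47.14°  ·
  (2,6): δ = 3.21°  ✓
  (3,4): δ = 142.89°  ·
  (3,5): δ = 97.74°  ·
  (3,6): δ = 53.81°  ·
  (4,5): δ = 134.85°  ·
  (4,6): δ = 90.92°  ·
  (5,6): δ = 136.07°  ·
antipodal pairs: 3

count = 3; pairs: (0,3), (1,5), (2,6)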